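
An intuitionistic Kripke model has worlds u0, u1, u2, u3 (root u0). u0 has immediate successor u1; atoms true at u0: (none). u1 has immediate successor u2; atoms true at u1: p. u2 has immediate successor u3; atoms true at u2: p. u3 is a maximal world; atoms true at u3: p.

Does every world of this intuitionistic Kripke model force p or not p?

Not every world: u0 does not force p or not p.
u0 does not force p or not p: neither disjunct is forced at u0.
u0 lacks atom p, so u0 does not force p.

No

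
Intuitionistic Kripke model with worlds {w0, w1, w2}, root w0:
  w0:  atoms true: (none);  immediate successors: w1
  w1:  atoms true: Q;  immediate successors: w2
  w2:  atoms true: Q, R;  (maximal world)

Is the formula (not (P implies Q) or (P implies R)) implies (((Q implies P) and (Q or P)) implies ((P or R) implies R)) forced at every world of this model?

w0 forces (not (P implies Q) or (P implies R)) implies (((Q implies P) and (Q or P)) implies ((P or R) implies R)): every world accessible from w0 that forces not (P implies Q) or (P implies R) (namely w0, w1, w2) also forces ((Q implies P) and (Q or P)) implies ((P or R) implies R).
Since the root w0 forces (not (P implies Q) or (P implies R)) implies (((Q implies P) and (Q or P)) implies ((P or R) implies R)) and forcing is persistent (monotone upward), every world forces it.

Yes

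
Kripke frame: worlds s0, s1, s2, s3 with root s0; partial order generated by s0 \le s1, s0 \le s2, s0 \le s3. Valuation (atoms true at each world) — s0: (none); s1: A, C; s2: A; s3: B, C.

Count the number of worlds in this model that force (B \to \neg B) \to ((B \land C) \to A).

s0: forces it.
s1: forces it.
s2: forces it.
s3: forces it.
Worlds forcing the formula: {s0, s1, s2, s3}.

4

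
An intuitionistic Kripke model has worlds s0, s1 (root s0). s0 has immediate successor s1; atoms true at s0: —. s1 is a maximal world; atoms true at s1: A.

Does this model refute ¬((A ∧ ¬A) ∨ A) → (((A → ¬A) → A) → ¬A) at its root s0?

No

s0 ⊩ ¬((A ∧ ¬A) ∨ A) → (((A → ¬A) → A) → ¬A) vacuously: no world accessible from s0 forces the antecedent ¬((A ∧ ¬A) ∨ A).
So the root s0 forces ¬((A ∧ ¬A) ∨ A) → (((A → ¬A) → A) → ¬A); the model is not a countermodel.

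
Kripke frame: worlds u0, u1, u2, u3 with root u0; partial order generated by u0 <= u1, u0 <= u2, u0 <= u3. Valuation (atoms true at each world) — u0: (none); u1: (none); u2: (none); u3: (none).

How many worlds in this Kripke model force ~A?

4

u0: forces it.
u1: forces it.
u2: forces it.
u3: forces it.
Worlds forcing the formula: {u0, u1, u2, u3}.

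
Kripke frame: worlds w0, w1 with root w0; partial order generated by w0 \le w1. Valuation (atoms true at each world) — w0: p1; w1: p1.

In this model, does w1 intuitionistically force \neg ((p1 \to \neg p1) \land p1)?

w1 \Vdash \neg ((p1 \to \neg p1) \land p1): no world accessible from w1 forces (p1 \to \neg p1) \land p1.

Yes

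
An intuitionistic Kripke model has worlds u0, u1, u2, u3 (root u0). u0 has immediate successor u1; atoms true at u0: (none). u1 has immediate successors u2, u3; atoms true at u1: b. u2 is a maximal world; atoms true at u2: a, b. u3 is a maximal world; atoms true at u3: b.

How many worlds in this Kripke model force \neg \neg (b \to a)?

1

u0: does not force it — u0 \nVdash \neg \neg (b \to a) since u3 is accessible from u0 and u3 \Vdash \neg (b \to a).
u1: does not force it — u1 \nVdash \neg \neg (b \to a) since u3 is accessible from u1 and u3 \Vdash \neg (b \to a).
u2: forces it.
u3: does not force it.
Worlds forcing the formula: {u2}.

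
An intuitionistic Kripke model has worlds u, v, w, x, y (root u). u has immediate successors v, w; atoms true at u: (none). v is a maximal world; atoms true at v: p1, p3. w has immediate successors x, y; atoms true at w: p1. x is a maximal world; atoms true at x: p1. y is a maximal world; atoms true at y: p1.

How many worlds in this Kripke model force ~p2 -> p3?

1

u: does not force it — u ||-/- ~p2 -> p3: already at u itself, u ||- ~p2 but u ||-/- p3.
v: forces it.
w: does not force it — w ||-/- ~p2 -> p3: already at w itself, w ||- ~p2 but w ||-/- p3.
x: does not force it.
y: does not force it.
Worlds forcing the formula: {v}.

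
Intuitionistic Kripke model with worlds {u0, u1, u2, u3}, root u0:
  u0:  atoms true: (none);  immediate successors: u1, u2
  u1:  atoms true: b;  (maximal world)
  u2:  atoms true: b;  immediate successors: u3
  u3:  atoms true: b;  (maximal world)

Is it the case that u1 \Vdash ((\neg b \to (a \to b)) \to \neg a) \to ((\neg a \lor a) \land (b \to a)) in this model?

No

u1 \nVdash ((\neg b \to (a \to b)) \to \neg a) \to ((\neg a \lor a) \land (b \to a)): already at u1 itself, u1 \Vdash (\neg b \to (a \to b)) \to \neg a but u1 \nVdash (\neg a \lor a) \land (b \to a).
u1 \nVdash (\neg a \lor a) \land (b \to a) since u1 fails b \to a.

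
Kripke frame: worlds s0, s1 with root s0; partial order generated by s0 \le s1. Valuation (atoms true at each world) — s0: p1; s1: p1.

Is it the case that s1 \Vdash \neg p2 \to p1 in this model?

Yes

s1 \Vdash \neg p2 \to p1: every world accessible from s1 that forces \neg p2 (namely s1) also forces p1.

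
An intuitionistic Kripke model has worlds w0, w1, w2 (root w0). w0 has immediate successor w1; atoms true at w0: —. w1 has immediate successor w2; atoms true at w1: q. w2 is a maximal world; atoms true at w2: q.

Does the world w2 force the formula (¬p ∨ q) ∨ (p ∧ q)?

w2 ⊩ (¬p ∨ q) ∨ (p ∧ q) via the disjunct ¬p ∨ q.

Yes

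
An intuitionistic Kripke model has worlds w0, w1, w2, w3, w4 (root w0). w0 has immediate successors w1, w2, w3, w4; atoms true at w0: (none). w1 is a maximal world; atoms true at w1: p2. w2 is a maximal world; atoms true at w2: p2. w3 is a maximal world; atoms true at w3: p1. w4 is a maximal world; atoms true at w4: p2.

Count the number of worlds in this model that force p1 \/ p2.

4

w0: does not force it — w0 ||-/- p1 \/ p2: neither disjunct is forced at w0.
w1: forces it.
w2: forces it.
w3: forces it.
w4: forces it.
Worlds forcing the formula: {w1, w2, w3, w4}.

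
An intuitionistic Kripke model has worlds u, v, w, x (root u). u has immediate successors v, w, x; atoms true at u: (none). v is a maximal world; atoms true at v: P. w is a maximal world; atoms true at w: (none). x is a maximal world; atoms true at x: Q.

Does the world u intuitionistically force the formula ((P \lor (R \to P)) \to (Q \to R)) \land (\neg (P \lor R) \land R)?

No

u \nVdash ((P \lor (R \to P)) \to (Q \to R)) \land (\neg (P \lor R) \land R) since u fails (P \lor (R \to P)) \to (Q \to R).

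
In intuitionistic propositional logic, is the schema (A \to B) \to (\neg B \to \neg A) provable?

This is the forward direction of contraposition, which is intuitionistically derivable.
Assume A \to B and \neg B. If A held then B would follow, contradicting \neg B; so \neg A.

Yes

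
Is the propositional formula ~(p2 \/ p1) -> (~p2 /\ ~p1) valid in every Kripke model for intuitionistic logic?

Yes

This is a constructively valid De Morgan direction (negated disjunction to conjunction of negations), which is intuitionistically derivable.
From ~(p2 \/ p1): if p2 held then p2 \/ p1 would, contradiction — so ~p2; similarly ~p1.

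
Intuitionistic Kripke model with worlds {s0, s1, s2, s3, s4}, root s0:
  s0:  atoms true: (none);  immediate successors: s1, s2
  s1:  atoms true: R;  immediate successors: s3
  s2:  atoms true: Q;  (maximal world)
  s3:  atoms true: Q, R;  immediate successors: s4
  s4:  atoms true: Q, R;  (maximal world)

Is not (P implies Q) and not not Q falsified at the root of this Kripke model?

s0 does not force not (P implies Q) and not not Q since s0 fails not (P implies Q).
So the root s0 does not force not (P implies Q) and not not Q; the model is a countermodel.

Yes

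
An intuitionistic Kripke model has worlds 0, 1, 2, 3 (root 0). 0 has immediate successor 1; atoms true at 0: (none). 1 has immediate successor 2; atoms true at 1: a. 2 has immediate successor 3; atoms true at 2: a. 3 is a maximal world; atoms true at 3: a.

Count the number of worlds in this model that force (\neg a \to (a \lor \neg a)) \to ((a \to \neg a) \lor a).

3

0: does not force it — 0 \nVdash (\neg a \to (a \lor \neg a)) \to ((a \to \neg a) \lor a): already at 0 itself, 0 \Vdash \neg a \to (a \lor \neg a) but 0 \nVdash (a \to \neg a) \lor a.
1: forces it.
2: forces it.
3: forces it.
Worlds forcing the formula: {1, 2, 3}.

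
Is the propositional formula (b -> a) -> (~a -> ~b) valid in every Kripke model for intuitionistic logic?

Yes

This is the forward direction of contraposition, which is intuitionistically derivable.
Assume b -> a and ~a. If b held then a would follow, contradicting ~a; so ~b.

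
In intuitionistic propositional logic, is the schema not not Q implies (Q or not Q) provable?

No

This is a variant of double-negation elimination (deriving excluded middle from double negation), which is not intuitionistically valid.
A Kripke countermodel: worlds u0, u1; order generated by u0 <= u1; atoms true at each world — u0:{}; u1:{Q}.
u0 does not force not not Q implies (Q or not Q): already at u0 itself, u0 forces not not Q but u0 does not force Q or not Q.
u0 does not force Q or not Q: neither disjunct is forced at u0.
u0 lacks atom Q, so u0 does not force Q.
So the root u0 does not force the formula.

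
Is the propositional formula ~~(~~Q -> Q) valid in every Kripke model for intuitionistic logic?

Yes

This is the double negation of double-negation elimination, which is intuitionistically derivable.
By Glivenko's theorem the double negation of any classical propositional tautology is intuitionistically provable; ~~Q -> Q is classically a tautology.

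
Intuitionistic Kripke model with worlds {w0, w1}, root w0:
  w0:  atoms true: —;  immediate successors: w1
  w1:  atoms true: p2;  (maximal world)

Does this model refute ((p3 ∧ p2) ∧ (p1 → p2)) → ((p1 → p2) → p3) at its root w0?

w0 ⊩ ((p3 ∧ p2) ∧ (p1 → p2)) → ((p1 → p2) → p3) vacuously: no world accessible from w0 forces the antecedent (p3 ∧ p2) ∧ (p1 → p2).
So the root w0 forces ((p3 ∧ p2) ∧ (p1 → p2)) → ((p1 → p2) → p3); the model is not a countermodel.

No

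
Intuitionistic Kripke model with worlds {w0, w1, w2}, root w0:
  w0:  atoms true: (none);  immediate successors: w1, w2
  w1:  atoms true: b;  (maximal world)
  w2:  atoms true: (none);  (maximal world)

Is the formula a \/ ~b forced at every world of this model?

Not every world: w0 ||-/- a \/ ~b.
w0 ||-/- a \/ ~b: neither disjunct is forced at w0.
w0 lacks atom a, so w0 ||-/- a.

No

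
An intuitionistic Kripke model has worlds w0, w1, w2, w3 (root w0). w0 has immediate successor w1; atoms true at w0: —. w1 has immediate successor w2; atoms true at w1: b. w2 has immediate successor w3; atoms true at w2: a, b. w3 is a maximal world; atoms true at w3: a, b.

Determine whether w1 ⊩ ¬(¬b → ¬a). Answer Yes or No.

No

w1 ⊮ ¬(¬b → ¬a) since w1 is accessible from w1 and w1 ⊩ ¬b → ¬a.
w1 ⊩ ¬b → ¬a vacuously: no world accessible from w1 forces the antecedent ¬b.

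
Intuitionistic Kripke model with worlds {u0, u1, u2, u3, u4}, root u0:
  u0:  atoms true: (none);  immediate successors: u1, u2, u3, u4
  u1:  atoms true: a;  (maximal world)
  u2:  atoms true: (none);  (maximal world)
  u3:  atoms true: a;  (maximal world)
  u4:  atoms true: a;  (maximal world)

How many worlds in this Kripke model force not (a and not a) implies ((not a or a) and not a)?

1

u0: does not force it — u0 does not force not (a and not a) implies ((not a or a) and not a): already at u0 itself, u0 forces not (a and not a) but u0 does not force (not a or a) and not a.
u1: does not force it — u1 does not force not (a and not a) implies ((not a or a) and not a): already at u1 itself, u1 forces not (a and not a) but u1 does not force (not a or a) and not a.
u2: forces it.
u3: does not force it.
u4: does not force it.
Worlds forcing the formula: {u2}.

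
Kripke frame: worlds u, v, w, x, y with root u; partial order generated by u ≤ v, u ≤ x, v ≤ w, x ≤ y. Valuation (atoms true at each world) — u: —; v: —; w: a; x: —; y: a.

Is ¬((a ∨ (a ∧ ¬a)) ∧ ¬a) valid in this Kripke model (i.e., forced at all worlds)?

Yes

u ⊩ ¬((a ∨ (a ∧ ¬a)) ∧ ¬a): no world accessible from u forces (a ∨ (a ∧ ¬a)) ∧ ¬a.
Since the root u forces ¬((a ∨ (a ∧ ¬a)) ∧ ¬a) and forcing is persistent (monotone upward), every world forces it.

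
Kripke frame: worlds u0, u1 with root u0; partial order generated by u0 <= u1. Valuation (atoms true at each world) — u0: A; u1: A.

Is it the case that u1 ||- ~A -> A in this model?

u1 ||- ~A -> A vacuously: no world accessible from u1 forces the antecedent ~A.

Yes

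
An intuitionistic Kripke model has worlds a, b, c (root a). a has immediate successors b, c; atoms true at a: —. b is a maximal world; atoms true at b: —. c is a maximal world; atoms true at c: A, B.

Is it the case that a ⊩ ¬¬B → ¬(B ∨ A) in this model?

a ⊮ ¬¬B → ¬(B ∨ A): at the accessible world c, c ⊩ ¬¬B but c ⊮ ¬(B ∨ A).
c ⊮ ¬(B ∨ A) since c is accessible from c and c ⊩ B ∨ A.
c ⊩ B ∨ A via the disjunct B.

No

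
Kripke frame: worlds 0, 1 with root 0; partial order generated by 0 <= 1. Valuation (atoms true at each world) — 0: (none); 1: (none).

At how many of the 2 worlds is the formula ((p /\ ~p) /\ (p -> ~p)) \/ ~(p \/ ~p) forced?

0: does not force it — 0 ||-/- ((p /\ ~p) /\ (p -> ~p)) \/ ~(p \/ ~p): neither disjunct is forced at 0.
1: does not force it — 1 ||-/- ((p /\ ~p) /\ (p -> ~p)) \/ ~(p \/ ~p): neither disjunct is forced at 1.
Worlds forcing the formula: { }.

0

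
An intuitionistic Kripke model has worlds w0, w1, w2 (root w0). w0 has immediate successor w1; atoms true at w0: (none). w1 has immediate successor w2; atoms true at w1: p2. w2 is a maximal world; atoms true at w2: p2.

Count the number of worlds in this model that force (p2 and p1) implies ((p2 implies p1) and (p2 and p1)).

w0: forces it.
w1: forces it.
w2: forces it.
Worlds forcing the formula: {w0, w1, w2}.

3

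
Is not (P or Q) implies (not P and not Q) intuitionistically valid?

This is a constructively valid De Morgan direction (negated disjunction to conjunction of negations), which is intuitionistically derivable.
From not (P or Q): if P held then P or Q would, contradiction — so not P; similarly not Q.

Yes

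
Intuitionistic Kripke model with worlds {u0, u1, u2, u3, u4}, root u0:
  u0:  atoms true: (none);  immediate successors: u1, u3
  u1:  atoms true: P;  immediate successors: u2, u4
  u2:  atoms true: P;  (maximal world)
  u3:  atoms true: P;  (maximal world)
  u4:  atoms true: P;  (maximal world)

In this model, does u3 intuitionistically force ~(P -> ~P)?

Yes

u3 ||- ~(P -> ~P): no world accessible from u3 forces P -> ~P.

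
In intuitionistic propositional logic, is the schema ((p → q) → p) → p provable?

No

This is Peirce's law, which is not intuitionistically valid.
A Kripke countermodel: worlds w0, w1; order generated by w0 ≤ w1; atoms true at each world — w0:{}; w1:{p}.
w0 ⊮ ((p → q) → p) → p: already at w0 itself, w0 ⊩ (p → q) → p but w0 ⊮ p.
w0 lacks atom p, so w0 ⊮ p.
So the root w0 does not force the formula.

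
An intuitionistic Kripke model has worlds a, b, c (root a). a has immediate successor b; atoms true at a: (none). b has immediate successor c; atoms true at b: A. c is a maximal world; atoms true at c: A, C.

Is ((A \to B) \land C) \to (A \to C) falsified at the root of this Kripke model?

a \Vdash ((A \to B) \land C) \to (A \to C) vacuously: no world accessible from a forces the antecedent (A \to B) \land C.
So the root a forces ((A \to B) \land C) \to (A \to C); the model is not a countermodel.

No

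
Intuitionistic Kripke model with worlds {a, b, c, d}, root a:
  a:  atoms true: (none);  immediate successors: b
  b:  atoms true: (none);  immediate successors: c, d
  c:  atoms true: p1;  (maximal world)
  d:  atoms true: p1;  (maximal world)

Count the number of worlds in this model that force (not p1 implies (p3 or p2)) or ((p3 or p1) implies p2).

a: forces it.
b: forces it.
c: forces it.
d: forces it.
Worlds forcing the formula: {a, b, c, d}.

4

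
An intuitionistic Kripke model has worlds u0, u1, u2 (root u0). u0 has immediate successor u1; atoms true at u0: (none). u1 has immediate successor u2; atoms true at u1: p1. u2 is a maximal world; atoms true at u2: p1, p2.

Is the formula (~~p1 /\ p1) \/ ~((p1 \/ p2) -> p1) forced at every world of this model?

No

Not every world: u0 ||-/- (~~p1 /\ p1) \/ ~((p1 \/ p2) -> p1).
u0 ||-/- (~~p1 /\ p1) \/ ~((p1 \/ p2) -> p1): neither disjunct is forced at u0.
u0 ||-/- ~~p1 /\ p1 since u0 fails p1.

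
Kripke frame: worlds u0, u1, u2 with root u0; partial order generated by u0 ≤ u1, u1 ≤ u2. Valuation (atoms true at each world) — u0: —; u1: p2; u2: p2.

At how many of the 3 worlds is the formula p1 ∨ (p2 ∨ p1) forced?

2

u0: does not force it — u0 ⊮ p1 ∨ (p2 ∨ p1): neither disjunct is forced at u0.
u1: forces it.
u2: forces it.
Worlds forcing the formula: {u1, u2}.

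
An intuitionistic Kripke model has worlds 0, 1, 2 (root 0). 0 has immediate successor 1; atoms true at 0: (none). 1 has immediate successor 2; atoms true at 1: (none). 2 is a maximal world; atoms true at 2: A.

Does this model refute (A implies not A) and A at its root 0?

Yes

0 does not force (A implies not A) and A since 0 fails A implies not A.
So the root 0 does not force (A implies not A) and A; the model is a countermodel.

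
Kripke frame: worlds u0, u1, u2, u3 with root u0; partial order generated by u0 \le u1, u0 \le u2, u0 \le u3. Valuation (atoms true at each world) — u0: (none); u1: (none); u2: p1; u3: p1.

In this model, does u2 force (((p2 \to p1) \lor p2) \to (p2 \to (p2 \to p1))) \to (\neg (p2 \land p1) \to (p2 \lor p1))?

Yes

u2 \Vdash (((p2 \to p1) \lor p2) \to (p2 \to (p2 \to p1))) \to (\neg (p2 \land p1) \to (p2 \lor p1)): every world accessible from u2 that forces ((p2 \to p1) \lor p2) \to (p2 \to (p2 \to p1)) (namely u2) also forces \neg (p2 \land p1) \to (p2 \lor p1).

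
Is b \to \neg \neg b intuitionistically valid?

This is double-negation introduction, which is intuitionistically derivable.
If a world forces b then every accessible world forces b (persistence), so none forces \neg b; hence \neg \neg b.

Yes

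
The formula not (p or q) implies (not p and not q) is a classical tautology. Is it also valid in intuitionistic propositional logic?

This is a constructively valid De Morgan direction (negated disjunction to conjunction of negations), which is intuitionistically derivable.
From not (p or q): if p held then p or q would, contradiction — so not p; similarly not q.

Yes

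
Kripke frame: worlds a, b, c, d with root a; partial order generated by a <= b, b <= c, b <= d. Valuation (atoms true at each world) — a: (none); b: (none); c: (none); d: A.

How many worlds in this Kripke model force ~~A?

a: does not force it — a ||-/- ~~A since c is accessible from a and c ||- ~A.
b: does not force it — b ||-/- ~~A since c is accessible from b and c ||- ~A.
c: does not force it.
d: forces it.
Worlds forcing the formula: {d}.

1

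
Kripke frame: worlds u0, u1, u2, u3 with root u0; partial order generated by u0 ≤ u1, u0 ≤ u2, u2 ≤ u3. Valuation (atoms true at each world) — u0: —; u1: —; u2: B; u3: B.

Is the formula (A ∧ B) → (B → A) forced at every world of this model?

u0 ⊩ (A ∧ B) → (B → A) vacuously: no world accessible from u0 forces the antecedent A ∧ B.
Since the root u0 forces (A ∧ B) → (B → A) and forcing is persistent (monotone upward), every world forces it.

Yes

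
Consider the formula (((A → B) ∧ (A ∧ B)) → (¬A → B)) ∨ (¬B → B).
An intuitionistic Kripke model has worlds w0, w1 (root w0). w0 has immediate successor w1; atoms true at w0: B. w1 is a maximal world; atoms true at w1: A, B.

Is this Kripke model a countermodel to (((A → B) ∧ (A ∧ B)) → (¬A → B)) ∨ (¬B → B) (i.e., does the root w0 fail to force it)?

w0 ⊩ (((A → B) ∧ (A ∧ B)) → (¬A → B)) ∨ (¬B → B) via the disjunct ((A → B) ∧ (A ∧ B)) → (¬A → B).
So the root w0 forces (((A → B) ∧ (A ∧ B)) → (¬A → B)) ∨ (¬B → B); the model is not a countermodel.

No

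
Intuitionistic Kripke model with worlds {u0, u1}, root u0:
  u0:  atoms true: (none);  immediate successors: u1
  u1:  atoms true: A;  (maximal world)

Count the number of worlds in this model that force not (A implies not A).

u0: forces it.
u1: forces it.
Worlds forcing the formula: {u0, u1}.

2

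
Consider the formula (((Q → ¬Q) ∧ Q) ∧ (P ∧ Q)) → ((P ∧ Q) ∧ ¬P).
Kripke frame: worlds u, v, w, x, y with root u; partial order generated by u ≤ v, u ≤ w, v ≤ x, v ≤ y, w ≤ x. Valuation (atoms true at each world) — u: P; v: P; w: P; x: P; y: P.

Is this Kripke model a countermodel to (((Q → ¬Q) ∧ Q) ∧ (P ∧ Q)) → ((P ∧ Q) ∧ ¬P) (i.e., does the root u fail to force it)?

No

u ⊩ (((Q → ¬Q) ∧ Q) ∧ (P ∧ Q)) → ((P ∧ Q) ∧ ¬P) vacuously: no world accessible from u forces the antecedent ((Q → ¬Q) ∧ Q) ∧ (P ∧ Q).
So the root u forces (((Q → ¬Q) ∧ Q) ∧ (P ∧ Q)) → ((P ∧ Q) ∧ ¬P); the model is not a countermodel.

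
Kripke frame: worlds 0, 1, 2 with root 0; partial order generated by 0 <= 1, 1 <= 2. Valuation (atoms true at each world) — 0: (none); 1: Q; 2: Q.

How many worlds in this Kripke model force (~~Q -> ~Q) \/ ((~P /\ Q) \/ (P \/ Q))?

0: does not force it — 0 ||-/- (~~Q -> ~Q) \/ ((~P /\ Q) \/ (P \/ Q)): neither disjunct is forced at 0.
1: forces it.
2: forces it.
Worlds forcing the formula: {1, 2}.

2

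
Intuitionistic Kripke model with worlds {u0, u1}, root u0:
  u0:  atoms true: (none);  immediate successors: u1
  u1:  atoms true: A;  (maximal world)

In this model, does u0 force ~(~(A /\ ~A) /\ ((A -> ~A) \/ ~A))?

Yes

u0 ||- ~(~(A /\ ~A) /\ ((A -> ~A) \/ ~A)): no world accessible from u0 forces ~(A /\ ~A) /\ ((A -> ~A) \/ ~A).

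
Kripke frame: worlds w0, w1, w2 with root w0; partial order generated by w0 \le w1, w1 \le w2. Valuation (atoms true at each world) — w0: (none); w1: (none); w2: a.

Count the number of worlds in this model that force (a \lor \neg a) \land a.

1

w0: does not force it — w0 \nVdash (a \lor \neg a) \land a since w0 fails a \lor \neg a.
w1: does not force it.
w2: forces it.
Worlds forcing the formula: {w2}.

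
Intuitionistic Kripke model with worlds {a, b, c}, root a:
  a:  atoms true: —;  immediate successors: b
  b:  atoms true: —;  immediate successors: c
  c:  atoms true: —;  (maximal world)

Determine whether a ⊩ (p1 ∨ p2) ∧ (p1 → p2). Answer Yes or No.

No

a ⊮ (p1 ∨ p2) ∧ (p1 → p2) since a fails p1 ∨ p2.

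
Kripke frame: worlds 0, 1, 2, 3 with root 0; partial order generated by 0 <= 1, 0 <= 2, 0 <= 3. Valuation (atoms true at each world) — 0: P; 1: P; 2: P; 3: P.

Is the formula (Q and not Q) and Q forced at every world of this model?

No

Not every world: 0 does not force (Q and not Q) and Q.
0 does not force (Q and not Q) and Q since 0 fails Q and not Q.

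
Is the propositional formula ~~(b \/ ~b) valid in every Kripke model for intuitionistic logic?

Yes

This is the double negation of excluded middle, which is intuitionistically derivable.
Assuming ~(b \/ ~b): from b we'd get b \/ ~b, so ~b; but then b \/ ~b again — contradiction. Hence ~~(b \/ ~b).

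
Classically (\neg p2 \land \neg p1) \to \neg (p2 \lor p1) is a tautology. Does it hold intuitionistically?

Yes

This is a constructively valid De Morgan direction (conjunction of negations to negated disjunction), which is intuitionistically derivable.
If both \neg p2 and \neg p1 hold at a world, no accessible world forces p2 or forces p1, so none forces p2 \lor p1.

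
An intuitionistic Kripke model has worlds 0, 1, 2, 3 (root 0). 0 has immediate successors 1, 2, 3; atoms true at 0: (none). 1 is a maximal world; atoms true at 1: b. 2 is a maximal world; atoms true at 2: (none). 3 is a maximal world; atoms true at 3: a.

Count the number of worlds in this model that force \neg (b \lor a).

1

0: does not force it — 0 \nVdash \neg (b \lor a) since 1 is accessible from 0 and 1 \Vdash b \lor a.
1: does not force it — 1 \nVdash \neg (b \lor a) since 1 is accessible from 1 and 1 \Vdash b \lor a.
2: forces it.
3: does not force it — 3 \nVdash \neg (b \lor a) since 3 is accessible from 3 and 3 \Vdash b \lor a.
Worlds forcing the formula: {2}.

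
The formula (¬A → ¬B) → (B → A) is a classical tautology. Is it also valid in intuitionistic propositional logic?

This is the converse of contraposition, which is not intuitionistically valid.
A Kripke countermodel: worlds w0, w1; order generated by w0 ≤ w1; atoms true at each world — w0:{B}; w1:{A,B}.
w0 ⊮ (¬A → ¬B) → (B → A): already at w0 itself, w0 ⊩ ¬A → ¬B but w0 ⊮ B → A.
w0 ⊮ B → A: already at w0 itself, w0 ⊩ B but w0 ⊮ A.
w0 lacks atom A, so w0 ⊮ A.
So the root w0 does not force the formula.

No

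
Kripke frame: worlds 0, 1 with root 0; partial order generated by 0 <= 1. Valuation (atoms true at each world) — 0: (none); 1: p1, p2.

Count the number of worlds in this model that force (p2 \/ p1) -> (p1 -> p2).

0: forces it.
1: forces it.
Worlds forcing the formula: {0, 1}.

2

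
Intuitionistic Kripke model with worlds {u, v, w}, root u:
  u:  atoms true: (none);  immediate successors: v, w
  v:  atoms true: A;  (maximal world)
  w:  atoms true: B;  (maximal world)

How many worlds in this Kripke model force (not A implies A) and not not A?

u: does not force it — u does not force (not A implies A) and not not A since u fails not A implies A.
v: forces it.
w: does not force it — w does not force (not A implies A) and not not A since w fails not A implies A.
Worlds forcing the formula: {v}.

1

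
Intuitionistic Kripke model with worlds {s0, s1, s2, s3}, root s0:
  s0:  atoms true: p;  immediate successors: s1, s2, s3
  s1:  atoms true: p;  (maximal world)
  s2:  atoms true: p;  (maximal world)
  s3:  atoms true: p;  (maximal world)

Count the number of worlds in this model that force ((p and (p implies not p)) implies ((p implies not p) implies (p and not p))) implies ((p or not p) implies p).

s0: forces it.
s1: forces it.
s2: forces it.
s3: forces it.
Worlds forcing the formula: {s0, s1, s2, s3}.

4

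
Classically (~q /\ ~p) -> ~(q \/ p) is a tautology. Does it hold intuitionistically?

This is a constructively valid De Morgan direction (conjunction of negations to negated disjunction), which is intuitionistically derivable.
If both ~q and ~p hold at a world, no accessible world forces q or forces p, so none forces q \/ p.

Yes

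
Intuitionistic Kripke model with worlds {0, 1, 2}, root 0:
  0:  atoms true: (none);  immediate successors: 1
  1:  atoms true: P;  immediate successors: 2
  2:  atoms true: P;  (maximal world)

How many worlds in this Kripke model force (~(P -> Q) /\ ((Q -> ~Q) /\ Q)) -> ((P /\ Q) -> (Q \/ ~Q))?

3

0: forces it.
1: forces it.
2: forces it.
Worlds forcing the formula: {0, 1, 2}.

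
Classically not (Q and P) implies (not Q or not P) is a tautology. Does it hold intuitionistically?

No

This is the constructively invalid direction of De Morgan's law for conjunction, which is not intuitionistically valid.
A Kripke countermodel: worlds 0, 1, 2; order generated by 0 <= 1, 0 <= 2; atoms true at each world — 0:{}; 1:{Q}; 2:{P}.
0 does not force not (Q and P) implies (not Q or not P): already at 0 itself, 0 forces not (Q and P) but 0 does not force not Q or not P.
0 does not force not Q or not P: neither disjunct is forced at 0.
0 does not force not Q since 1 is accessible from 0 and 1 forces Q.
So the root 0 does not force the formula.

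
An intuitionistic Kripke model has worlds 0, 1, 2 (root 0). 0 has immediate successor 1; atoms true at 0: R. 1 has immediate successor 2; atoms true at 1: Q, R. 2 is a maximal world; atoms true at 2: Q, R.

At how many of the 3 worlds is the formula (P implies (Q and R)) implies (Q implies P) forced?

0

0: does not force it — 0 does not force (P implies (Q and R)) implies (Q implies P): already at 0 itself, 0 forces P implies (Q and R) but 0 does not force Q implies P.
1: does not force it.
2: does not force it.
Worlds forcing the formula: { }.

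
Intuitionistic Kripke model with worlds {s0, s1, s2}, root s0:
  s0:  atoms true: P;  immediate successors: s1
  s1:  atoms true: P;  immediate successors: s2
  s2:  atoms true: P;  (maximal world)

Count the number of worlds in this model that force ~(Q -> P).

0

s0: does not force it — s0 ||-/- ~(Q -> P) since s0 is accessible from s0 and s0 ||- Q -> P.
s1: does not force it.
s2: does not force it.
Worlds forcing the formula: { }.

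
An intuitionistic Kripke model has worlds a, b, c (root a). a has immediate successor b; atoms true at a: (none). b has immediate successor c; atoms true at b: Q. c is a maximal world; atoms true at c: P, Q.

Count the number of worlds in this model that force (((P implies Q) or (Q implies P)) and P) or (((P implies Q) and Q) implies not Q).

a: does not force it — a does not force (((P implies Q) or (Q implies P)) and P) or (((P implies Q) and Q) implies not Q): neither disjunct is forced at a.
b: does not force it — b does not force (((P implies Q) or (Q implies P)) and P) or (((P implies Q) and Q) implies not Q): neither disjunct is forced at b.
c: forces it.
Worlds forcing the formula: {c}.

1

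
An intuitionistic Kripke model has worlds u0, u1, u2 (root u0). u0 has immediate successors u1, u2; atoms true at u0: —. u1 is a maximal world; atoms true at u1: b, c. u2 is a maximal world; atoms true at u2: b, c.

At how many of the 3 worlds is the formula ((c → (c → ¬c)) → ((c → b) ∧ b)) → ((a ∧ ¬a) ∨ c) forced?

2

u0: does not force it — u0 ⊮ ((c → (c → ¬c)) → ((c → b) ∧ b)) → ((a ∧ ¬a) ∨ c): already at u0 itself, u0 ⊩ (c → (c → ¬c)) → ((c → b) ∧ b) but u0 ⊮ (a ∧ ¬a) ∨ c.
u1: forces it.
u2: forces it.
Worlds forcing the formula: {u1, u2}.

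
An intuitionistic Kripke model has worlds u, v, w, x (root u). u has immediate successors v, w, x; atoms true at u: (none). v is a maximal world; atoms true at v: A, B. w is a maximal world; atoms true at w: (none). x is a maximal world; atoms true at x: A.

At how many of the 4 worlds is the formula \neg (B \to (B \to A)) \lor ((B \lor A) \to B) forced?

u: does not force it — u \nVdash \neg (B \to (B \to A)) \lor ((B \lor A) \to B): neither disjunct is forced at u.
v: forces it.
w: forces it.
x: does not force it — x \nVdash \neg (B \to (B \to A)) \lor ((B \lor A) \to B): neither disjunct is forced at x.
Worlds forcing the formula: {v, w}.

2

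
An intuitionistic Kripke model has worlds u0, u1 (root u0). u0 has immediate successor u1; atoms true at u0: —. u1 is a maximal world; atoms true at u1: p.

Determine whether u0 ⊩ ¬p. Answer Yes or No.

No

u0 ⊮ ¬p since u1 is accessible from u0 and u1 ⊩ p.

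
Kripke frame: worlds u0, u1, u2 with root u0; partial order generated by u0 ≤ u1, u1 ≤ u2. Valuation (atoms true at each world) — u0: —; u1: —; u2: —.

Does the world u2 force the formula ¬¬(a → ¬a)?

u2 ⊩ ¬¬(a → ¬a): no world accessible from u2 forces ¬(a → ¬a).

Yes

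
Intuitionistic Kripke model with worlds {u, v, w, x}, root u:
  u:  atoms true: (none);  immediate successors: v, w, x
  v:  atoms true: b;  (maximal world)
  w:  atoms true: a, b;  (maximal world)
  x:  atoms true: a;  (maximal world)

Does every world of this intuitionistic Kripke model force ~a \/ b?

Not every world: u ||-/- ~a \/ b.
u ||-/- ~a \/ b: neither disjunct is forced at u.
u ||-/- ~a since w is accessible from u and w ||- a.

No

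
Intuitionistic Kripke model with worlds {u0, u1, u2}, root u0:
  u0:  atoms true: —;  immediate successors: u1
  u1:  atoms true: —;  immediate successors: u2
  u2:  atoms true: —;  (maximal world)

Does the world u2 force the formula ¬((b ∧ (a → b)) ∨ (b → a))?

No

u2 ⊮ ¬((b ∧ (a → b)) ∨ (b → a)) since u2 is accessible from u2 and u2 ⊩ (b ∧ (a → b)) ∨ (b → a).
u2 ⊩ (b ∧ (a → b)) ∨ (b → a) via the disjunct b → a.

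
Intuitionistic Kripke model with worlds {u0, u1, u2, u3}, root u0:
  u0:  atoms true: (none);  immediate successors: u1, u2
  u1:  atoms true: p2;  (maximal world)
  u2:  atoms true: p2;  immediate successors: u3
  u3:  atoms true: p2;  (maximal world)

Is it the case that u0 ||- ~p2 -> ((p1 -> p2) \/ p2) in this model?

Yes

u0 ||- ~p2 -> ((p1 -> p2) \/ p2) vacuously: no world accessible from u0 forces the antecedent ~p2.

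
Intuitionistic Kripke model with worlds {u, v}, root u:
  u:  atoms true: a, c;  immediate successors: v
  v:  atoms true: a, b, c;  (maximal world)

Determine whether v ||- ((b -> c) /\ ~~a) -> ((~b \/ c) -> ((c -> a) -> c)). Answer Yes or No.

Yes

v ||- ((b -> c) /\ ~~a) -> ((~b \/ c) -> ((c -> a) -> c)): every world accessible from v that forces (b -> c) /\ ~~a (namely v) also forces (~b \/ c) -> ((c -> a) -> c).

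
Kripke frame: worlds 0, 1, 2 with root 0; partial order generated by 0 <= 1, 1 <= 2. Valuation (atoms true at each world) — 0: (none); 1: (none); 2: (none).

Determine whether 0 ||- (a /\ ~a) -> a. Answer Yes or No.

0 ||- (a /\ ~a) -> a vacuously: no world accessible from 0 forces the antecedent a /\ ~a.

Yes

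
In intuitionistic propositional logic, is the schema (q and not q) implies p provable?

This is an instance of ex falso quodlibet, which is intuitionistically derivable.
No world can force both q and not q, so the antecedent q and not q is never forced and the implication holds vacuously at every world.

Yes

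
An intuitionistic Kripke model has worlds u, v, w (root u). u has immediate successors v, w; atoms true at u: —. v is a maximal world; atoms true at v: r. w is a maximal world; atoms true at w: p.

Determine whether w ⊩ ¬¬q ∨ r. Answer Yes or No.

w ⊮ ¬¬q ∨ r: neither disjunct is forced at w.
w ⊮ ¬¬q since w is accessible from w and w ⊩ ¬q.
w ⊩ ¬q: no world accessible from w forces q.

No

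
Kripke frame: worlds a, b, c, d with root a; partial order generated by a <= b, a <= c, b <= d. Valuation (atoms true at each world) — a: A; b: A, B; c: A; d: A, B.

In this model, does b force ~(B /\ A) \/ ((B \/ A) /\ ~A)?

No

b ||-/- ~(B /\ A) \/ ((B \/ A) /\ ~A): neither disjunct is forced at b.
b ||-/- ~(B /\ A) since b is accessible from b and b ||- B /\ A.
b ||- B /\ A since b forces both conjuncts.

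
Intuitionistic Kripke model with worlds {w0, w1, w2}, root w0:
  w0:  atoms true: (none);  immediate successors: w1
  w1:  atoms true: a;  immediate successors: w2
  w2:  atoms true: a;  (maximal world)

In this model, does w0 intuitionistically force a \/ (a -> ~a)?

No

w0 ||-/- a \/ (a -> ~a): neither disjunct is forced at w0.
w0 lacks atom a, so w0 ||-/- a.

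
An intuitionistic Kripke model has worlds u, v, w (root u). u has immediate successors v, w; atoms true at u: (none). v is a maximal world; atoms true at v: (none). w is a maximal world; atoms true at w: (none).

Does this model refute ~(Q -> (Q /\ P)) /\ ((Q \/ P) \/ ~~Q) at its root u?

Yes

u ||-/- ~(Q -> (Q /\ P)) /\ ((Q \/ P) \/ ~~Q) since u fails ~(Q -> (Q /\ P)).
So the root u does not force ~(Q -> (Q /\ P)) /\ ((Q \/ P) \/ ~~Q); the model is a countermodel.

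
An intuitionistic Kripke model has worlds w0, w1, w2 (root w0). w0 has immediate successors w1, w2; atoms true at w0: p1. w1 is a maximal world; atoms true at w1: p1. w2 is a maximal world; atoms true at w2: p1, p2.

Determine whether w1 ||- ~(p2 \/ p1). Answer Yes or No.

No

w1 ||-/- ~(p2 \/ p1) since w1 is accessible from w1 and w1 ||- p2 \/ p1.
w1 ||- p2 \/ p1 via the disjunct p1.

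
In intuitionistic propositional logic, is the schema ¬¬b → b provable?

This is double-negation elimination, which is not intuitionistically valid.
A Kripke countermodel: worlds u, v; order generated by u ≤ v; atoms true at each world — u:{}; v:{b}.
u ⊮ ¬¬b → b: already at u itself, u ⊩ ¬¬b but u ⊮ b.
u lacks atom b, so u ⊮ b.
So the root u does not force the formula.

No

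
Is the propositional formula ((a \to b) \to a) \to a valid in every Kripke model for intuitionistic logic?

This is Peirce's law, which is not intuitionistically valid.
A Kripke countermodel: worlds s0, s1; order generated by s0 \le s1; atoms true at each world — s0:{}; s1:{a}.
s0 \nVdash ((a \to b) \to a) \to a: already at s0 itself, s0 \Vdash (a \to b) \to a but s0 \nVdash a.
s0 lacks atom a, so s0 \nVdash a.
So the root s0 does not force the formula.

No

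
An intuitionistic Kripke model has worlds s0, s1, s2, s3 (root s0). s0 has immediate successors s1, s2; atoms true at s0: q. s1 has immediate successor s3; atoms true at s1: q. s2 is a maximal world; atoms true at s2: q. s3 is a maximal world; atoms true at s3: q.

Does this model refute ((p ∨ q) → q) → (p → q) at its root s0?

No

s0 ⊩ ((p ∨ q) → q) → (p → q): every world accessible from s0 that forces (p ∨ q) → q (namely s0, s1, s2, s3) also forces p → q.
So the root s0 forces ((p ∨ q) → q) → (p → q); the model is not a countermodel.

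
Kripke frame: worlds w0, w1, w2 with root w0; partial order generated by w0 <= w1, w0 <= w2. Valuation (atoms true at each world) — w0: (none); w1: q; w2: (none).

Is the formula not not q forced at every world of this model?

Not every world: w0 does not force not not q.
w0 does not force not not q since w2 is accessible from w0 and w2 forces not q.
w2 forces not q: no world accessible from w2 forces q.

No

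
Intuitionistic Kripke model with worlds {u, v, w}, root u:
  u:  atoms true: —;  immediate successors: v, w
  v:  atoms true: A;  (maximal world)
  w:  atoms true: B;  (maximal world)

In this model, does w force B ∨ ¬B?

w ⊩ B ∨ ¬B via the disjunct B.

Yes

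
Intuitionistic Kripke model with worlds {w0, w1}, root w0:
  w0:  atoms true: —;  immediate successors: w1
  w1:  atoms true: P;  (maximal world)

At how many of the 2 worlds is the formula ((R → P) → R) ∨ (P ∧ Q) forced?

w0: does not force it — w0 ⊮ ((R → P) → R) ∨ (P ∧ Q): neither disjunct is forced at w0.
w1: does not force it.
Worlds forcing the formula: { }.

0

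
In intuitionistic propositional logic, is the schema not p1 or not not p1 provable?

This is the weak law of excluded middle, which is not intuitionistically valid.
A Kripke countermodel: worlds u, v, w; order generated by u <= v, u <= w; atoms true at each world — u:{}; v:{p1}; w:{}.
u does not force not p1 or not not p1: neither disjunct is forced at u.
u does not force not p1 since v is accessible from u and v forces p1.
So the root u does not force the formula.

No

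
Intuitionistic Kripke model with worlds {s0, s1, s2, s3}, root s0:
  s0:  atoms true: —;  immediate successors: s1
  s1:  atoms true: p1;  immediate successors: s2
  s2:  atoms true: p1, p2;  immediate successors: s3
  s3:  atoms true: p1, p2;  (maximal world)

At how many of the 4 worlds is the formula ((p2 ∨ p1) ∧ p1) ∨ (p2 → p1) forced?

s0: forces it.
s1: forces it.
s2: forces it.
s3: forces it.
Worlds forcing the formula: {s0, s1, s2, s3}.

4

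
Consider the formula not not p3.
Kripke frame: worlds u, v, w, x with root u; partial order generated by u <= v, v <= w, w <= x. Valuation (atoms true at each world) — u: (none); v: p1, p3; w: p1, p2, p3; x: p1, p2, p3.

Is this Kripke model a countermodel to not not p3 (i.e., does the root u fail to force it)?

No

u forces not not p3: no world accessible from u forces not p3.
So the root u forces not not p3; the model is not a countermodel.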